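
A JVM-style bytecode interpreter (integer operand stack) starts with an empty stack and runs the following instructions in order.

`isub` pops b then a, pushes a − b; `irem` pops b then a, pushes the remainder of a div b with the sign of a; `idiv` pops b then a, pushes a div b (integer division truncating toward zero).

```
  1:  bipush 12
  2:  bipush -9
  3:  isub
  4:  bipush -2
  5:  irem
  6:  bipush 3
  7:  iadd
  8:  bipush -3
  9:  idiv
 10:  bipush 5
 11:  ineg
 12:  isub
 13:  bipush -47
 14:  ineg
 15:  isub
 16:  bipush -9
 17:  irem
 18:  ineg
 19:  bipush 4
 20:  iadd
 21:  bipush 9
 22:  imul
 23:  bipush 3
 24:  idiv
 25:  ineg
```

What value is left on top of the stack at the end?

-33

bipush 12  : 12
bipush -9  : 12 -9
isub       : 21
bipush -2  : 21 -2
irem       : 1
bipush 3   : 1 3
iadd       : 4
bipush -3  : 4 -3
idiv       : -1
bipush 5   : -1 5
ineg       : -1 -5
isub       : 4
bipush -47 : 4 -47
ineg       : 4 47
isub       : -43
bipush -9  : -43 -9
irem       : -7
ineg       : 7
bipush 4   : 7 4
iadd       : 11
bipush 9   : 11 9
imul       : 99
bipush 3   : 99 3
idiv       : 33
ineg       : -33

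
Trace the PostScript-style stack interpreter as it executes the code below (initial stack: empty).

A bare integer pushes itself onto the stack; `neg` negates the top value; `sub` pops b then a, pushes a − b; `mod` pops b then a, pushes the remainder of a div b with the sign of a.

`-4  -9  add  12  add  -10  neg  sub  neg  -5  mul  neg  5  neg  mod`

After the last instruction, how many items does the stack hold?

1

-4  → [-4]
-9  → [-4, -9]
add → [-13]
12  → [-13, 12]
add → [-1]
-10 → [-1, -10]
neg → [-1, 10]
sub → [-11]
neg → [11]
-5  → [11, -5]
mul → [-55]
neg → [55]
5   → [55, 5]
neg → [55, -5]
mod → [0]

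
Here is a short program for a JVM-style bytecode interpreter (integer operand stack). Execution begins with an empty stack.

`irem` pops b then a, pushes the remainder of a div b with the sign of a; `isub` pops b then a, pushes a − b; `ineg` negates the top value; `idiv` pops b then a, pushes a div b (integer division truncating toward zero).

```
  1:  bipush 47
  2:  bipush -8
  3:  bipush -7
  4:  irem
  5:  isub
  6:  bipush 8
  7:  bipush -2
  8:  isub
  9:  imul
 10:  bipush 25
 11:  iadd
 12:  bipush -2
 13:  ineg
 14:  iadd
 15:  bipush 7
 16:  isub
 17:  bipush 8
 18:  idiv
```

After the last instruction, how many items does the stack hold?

1

bipush 47  [47]
bipush -8  [47, -8]
bipush -7  [47, -8, -7]
irem       [47, -1]
isub       [48]
bipush 8   [48, 8]
bipush -2  [48, 8, -2]
isub       [48, 10]
imul       [480]
bipush 25  [480, 25]
iadd       [505]
bipush -2  [505, -2]
ineg       [505, 2]
iadd       [507]
bipush 7   [507, 7]
isub       [500]
bipush 8   [500, 8]
idiv       [62]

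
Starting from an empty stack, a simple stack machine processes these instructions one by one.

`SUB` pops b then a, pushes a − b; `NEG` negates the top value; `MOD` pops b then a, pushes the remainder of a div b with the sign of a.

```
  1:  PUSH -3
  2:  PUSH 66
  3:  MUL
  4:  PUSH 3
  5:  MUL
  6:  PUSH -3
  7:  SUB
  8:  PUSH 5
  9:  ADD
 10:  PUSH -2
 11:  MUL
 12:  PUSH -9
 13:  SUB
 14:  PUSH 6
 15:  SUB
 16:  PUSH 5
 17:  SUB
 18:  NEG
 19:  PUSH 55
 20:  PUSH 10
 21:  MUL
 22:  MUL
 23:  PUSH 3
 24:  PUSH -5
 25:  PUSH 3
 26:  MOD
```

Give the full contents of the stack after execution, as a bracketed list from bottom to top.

PUSH -3 : -3
PUSH 66 : -3 66
MUL     : -198
PUSH 3  : -198 3
MUL     : -594
PUSH -3 : -594 -3
SUB     : -591
PUSH 5  : -591 5
ADD     : -586
PUSH -2 : -586 -2
MUL     : 1172
PUSH -9 : 1172 -9
SUB     : 1181
PUSH 6  : 1181 6
SUB     : 1175
PUSH 5  : 1175 5
SUB     : 1170
NEG     : -1170
PUSH 55 : -1170 55
PUSH 10 : -1170 55 10
MUL     : -1170 550
MUL     : -643500
PUSH 3  : -643500 3
PUSH -5 : -643500 3 -5
PUSH 3  : -643500 3 -5 3
MOD     : -643500 3 -2

[-643500, 3, -2]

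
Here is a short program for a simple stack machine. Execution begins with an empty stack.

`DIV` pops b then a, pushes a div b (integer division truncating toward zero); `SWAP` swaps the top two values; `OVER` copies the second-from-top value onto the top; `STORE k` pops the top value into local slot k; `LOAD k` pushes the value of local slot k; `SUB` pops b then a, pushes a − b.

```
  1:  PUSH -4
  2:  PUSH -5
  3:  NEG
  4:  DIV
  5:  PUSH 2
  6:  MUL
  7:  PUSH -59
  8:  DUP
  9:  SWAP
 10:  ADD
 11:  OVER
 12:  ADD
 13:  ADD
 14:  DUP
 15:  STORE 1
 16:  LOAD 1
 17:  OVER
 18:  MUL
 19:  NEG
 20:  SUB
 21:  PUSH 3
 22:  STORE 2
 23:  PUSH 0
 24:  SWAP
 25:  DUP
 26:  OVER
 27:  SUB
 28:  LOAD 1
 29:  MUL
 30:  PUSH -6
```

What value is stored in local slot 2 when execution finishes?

3

PUSH -4  -> -4
PUSH -5  -> -4 -5
NEG      -> -4 5
DIV      -> 0
PUSH 2   -> 0 2
MUL      -> 0
PUSH -59 -> 0 -59
DUP      -> 0 -59 -59
SWAP     -> 0 -59 -59
ADD      -> 0 -118
OVER     -> 0 -118 0
ADD      -> 0 -118
ADD      -> -118
DUP      -> -118 -118
STORE 1  -> -118
LOAD 1   -> -118 -118
OVER     -> -118 -118 -118
MUL      -> -118 13924
NEG      -> -118 -13924
SUB      -> 13806
PUSH 3   -> 13806 3
STORE 2  -> 13806
PUSH 0   -> 13806 0
SWAP     -> 0 13806
DUP      -> 0 13806 13806
OVER     -> 0 13806 13806 13806
SUB      -> 0 13806 0
LOAD 1   -> 0 13806 0 -118
MUL      -> 0 13806 0
PUSH -6  -> 0 13806 0 -6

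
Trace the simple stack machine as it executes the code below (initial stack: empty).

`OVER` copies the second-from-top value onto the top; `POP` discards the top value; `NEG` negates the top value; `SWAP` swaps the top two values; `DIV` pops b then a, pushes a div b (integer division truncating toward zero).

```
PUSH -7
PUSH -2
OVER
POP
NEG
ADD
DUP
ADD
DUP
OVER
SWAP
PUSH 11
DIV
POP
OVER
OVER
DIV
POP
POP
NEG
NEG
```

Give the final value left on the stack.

PUSH -7 → -7
PUSH -2 → -7 -2
OVER    → -7 -2 -7
POP     → -7 -2
NEG     → -7 2
ADD     → -5
DUP     → -5 -5
ADD     → -10
DUP     → -10 -10
OVER    → -10 -10 -10
SWAP    → -10 -10 -10
PUSH 11 → -10 -10 -10 11
DIV     → -10 -10 0
POP     → -10 -10
OVER    → -10 -10 -10
OVER    → -10 -10 -10 -10
DIV     → -10 -10 1
POP     → -10 -10
POP     → -10
NEG     → 10
NEG     → -10

-10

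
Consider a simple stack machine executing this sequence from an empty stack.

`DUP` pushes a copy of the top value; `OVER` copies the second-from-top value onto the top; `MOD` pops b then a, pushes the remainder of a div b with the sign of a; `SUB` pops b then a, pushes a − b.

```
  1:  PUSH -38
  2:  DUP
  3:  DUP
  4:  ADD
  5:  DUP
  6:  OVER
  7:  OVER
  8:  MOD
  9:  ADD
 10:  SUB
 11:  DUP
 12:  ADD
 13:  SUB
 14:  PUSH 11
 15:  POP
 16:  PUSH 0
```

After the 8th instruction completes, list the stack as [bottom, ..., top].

[-38, -76, -76, 0]

PUSH -38 → -38
DUP      → -38 -38
DUP      → -38 -38 -38
ADD      → -38 -76
DUP      → -38 -76 -76
OVER     → -38 -76 -76 -76
OVER     → -38 -76 -76 -76 -76
MOD      → -38 -76 -76 0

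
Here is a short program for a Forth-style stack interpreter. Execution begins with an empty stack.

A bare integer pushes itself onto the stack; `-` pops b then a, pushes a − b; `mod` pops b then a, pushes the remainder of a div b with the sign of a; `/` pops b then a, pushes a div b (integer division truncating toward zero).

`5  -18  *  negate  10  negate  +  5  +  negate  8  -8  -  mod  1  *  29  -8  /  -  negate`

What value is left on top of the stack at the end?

5      → [5]
-18    → [5, -18]
*      → [-90]
negate → [90]
10     → [90, 10]
negate → [90, -10]
+      → [80]
5      → [80, 5]
+      → [85]
negate → [-85]
8      → [-85, 8]
-8     → [-85, 8, -8]
-      → [-85, 16]
mod    → [-5]
1      → [-5, 1]
*      → [-5]
29     → [-5, 29]
-8     → [-5, 29, -8]
/      → [-5, -3]
-      → [-2]
negate → [2]

2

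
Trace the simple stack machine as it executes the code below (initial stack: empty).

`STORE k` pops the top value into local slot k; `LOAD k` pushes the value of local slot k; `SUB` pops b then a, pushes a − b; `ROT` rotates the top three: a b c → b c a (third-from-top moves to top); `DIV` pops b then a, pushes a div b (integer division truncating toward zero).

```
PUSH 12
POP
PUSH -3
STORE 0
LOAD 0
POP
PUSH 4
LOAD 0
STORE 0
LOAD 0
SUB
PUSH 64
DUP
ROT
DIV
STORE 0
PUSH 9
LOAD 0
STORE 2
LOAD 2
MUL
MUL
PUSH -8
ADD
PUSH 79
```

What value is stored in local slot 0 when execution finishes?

9

PUSH 12 : 12
POP     : (empty)
PUSH -3 : -3
STORE 0 : (empty)
LOAD 0  : -3
POP     : (empty)
PUSH 4  : 4
LOAD 0  : 4 -3
STORE 0 : 4
LOAD 0  : 4 -3
SUB     : 7
PUSH 64 : 7 64
DUP     : 7 64 64
ROT     : 64 64 7
DIV     : 64 9
STORE 0 : 64
PUSH 9  : 64 9
LOAD 0  : 64 9 9
STORE 2 : 64 9
LOAD 2  : 64 9 9
MUL     : 64 81
MUL     : 5184
PUSH -8 : 5184 -8
ADD     : 5176
PUSH 79 : 5176 79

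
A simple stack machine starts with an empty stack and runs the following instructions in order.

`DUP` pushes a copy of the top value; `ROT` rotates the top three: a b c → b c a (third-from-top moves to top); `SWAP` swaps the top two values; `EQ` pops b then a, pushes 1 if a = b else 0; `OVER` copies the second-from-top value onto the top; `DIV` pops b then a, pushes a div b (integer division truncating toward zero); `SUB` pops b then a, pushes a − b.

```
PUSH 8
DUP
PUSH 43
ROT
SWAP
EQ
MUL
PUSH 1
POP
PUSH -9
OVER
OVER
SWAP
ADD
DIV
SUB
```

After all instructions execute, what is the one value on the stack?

-1

PUSH 8  → [8]
DUP     → [8, 8]
PUSH 43 → [8, 8, 43]
ROT     → [8, 43, 8]
SWAP    → [8, 8, 43]
EQ      → [8, 0]
MUL     → [0]
PUSH 1  → [0, 1]
POP     → [0]
PUSH -9 → [0, -9]
OVER    → [0, -9, 0]
OVER    → [0, -9, 0, -9]
SWAP    → [0, -9, -9, 0]
ADD     → [0, -9, -9]
DIV     → [0, 1]
SUB     → [-1]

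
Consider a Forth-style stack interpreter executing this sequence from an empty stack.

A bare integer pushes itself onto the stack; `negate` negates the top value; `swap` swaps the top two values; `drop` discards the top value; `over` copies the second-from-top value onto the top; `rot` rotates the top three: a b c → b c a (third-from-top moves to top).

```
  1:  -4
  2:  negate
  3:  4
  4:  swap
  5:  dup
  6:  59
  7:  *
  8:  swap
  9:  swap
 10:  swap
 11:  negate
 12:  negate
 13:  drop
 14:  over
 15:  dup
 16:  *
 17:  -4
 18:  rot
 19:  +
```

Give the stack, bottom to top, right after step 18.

[4, 16, -4, 236]

-4     : [-4]
negate : [4]
4      : [4, 4]
swap   : [4, 4]
dup    : [4, 4, 4]
59     : [4, 4, 4, 59]
*      : [4, 4, 236]
swap   : [4, 236, 4]
swap   : [4, 4, 236]
swap   : [4, 236, 4]
negate : [4, 236, -4]
negate : [4, 236, 4]
drop   : [4, 236]
over   : [4, 236, 4]
dup    : [4, 236, 4, 4]
*      : [4, 236, 16]
-4     : [4, 236, 16, -4]
rot    : [4, 16, -4, 236]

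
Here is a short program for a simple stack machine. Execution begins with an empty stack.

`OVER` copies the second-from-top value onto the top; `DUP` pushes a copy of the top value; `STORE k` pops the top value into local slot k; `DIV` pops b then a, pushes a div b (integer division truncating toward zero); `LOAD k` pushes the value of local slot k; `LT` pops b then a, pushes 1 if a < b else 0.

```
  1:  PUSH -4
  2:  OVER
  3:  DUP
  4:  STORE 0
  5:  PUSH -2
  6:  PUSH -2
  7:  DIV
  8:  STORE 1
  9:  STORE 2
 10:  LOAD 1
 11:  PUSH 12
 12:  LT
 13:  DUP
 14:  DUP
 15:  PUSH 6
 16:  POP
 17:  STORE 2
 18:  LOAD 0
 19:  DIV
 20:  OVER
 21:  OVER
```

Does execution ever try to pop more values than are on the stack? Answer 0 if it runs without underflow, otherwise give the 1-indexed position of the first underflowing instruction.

2

PUSH -4 → -4
OVER  — needs 2 operands, stack has 1 → underflow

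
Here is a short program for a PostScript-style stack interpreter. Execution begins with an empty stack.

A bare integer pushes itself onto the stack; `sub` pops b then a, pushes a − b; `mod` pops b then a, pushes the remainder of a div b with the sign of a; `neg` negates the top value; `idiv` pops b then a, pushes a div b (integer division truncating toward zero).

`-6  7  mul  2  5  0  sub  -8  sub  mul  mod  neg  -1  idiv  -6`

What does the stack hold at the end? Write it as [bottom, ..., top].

-6   : -6
7    : -6 7
mul  : -42
2    : -42 2
5    : -42 2 5
0    : -42 2 5 0
sub  : -42 2 5
-8   : -42 2 5 -8
sub  : -42 2 13
mul  : -42 26
mod  : -16
neg  : 16
-1   : 16 -1
idiv : -16
-6   : -16 -6

[-16, -6]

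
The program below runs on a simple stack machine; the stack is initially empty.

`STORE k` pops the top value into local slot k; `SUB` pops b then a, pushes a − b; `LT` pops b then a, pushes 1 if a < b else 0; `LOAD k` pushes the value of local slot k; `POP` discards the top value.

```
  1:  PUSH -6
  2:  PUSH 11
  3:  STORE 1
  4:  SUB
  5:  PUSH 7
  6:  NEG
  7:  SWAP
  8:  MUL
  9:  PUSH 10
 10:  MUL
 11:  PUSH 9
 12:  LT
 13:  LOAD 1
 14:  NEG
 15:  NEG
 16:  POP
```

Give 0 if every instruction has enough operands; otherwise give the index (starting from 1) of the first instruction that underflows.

PUSH -6  [-6]
PUSH 11  [-6, 11]
STORE 1  [-6]
SUB  — needs 2 operands, stack has 1 → underflow

4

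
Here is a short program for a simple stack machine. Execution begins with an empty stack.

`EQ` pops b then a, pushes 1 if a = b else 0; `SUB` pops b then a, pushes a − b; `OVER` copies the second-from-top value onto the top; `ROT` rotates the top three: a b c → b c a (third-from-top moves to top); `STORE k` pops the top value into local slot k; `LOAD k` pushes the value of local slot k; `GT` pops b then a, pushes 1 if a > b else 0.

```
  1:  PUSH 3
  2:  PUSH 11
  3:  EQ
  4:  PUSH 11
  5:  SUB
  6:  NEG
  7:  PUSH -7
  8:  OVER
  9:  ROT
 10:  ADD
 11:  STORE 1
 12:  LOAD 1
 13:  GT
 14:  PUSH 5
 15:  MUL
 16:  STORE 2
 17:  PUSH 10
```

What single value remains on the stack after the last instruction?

10

PUSH 3  → [3]
PUSH 11 → [3, 11]
EQ      → [0]
PUSH 11 → [0, 11]
SUB     → [-11]
NEG     → [11]
PUSH -7 → [11, -7]
OVER    → [11, -7, 11]
ROT     → [-7, 11, 11]
ADD     → [-7, 22]
STORE 1 → [-7]
LOAD 1  → [-7, 22]
GT      → [0]
PUSH 5  → [0, 5]
MUL     → [0]
STORE 2 → []
PUSH 10 → [10]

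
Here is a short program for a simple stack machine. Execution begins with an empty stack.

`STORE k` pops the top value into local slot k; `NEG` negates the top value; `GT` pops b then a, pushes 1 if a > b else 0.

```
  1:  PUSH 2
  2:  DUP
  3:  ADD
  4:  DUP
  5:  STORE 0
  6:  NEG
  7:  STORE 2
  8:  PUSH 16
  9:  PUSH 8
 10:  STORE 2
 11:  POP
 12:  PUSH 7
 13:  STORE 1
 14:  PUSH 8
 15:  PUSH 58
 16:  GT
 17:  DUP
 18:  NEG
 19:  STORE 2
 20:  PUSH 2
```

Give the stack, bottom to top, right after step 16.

[0]

PUSH 2  : [2]
DUP     : [2, 2]
ADD     : [4]
DUP     : [4, 4]
STORE 0 : [4]
NEG     : [-4]
STORE 2 : []
PUSH 16 : [16]
PUSH 8  : [16, 8]
STORE 2 : [16]
POP     : []
PUSH 7  : [7]
STORE 1 : []
PUSH 8  : [8]
PUSH 58 : [8, 58]
GT      : [0]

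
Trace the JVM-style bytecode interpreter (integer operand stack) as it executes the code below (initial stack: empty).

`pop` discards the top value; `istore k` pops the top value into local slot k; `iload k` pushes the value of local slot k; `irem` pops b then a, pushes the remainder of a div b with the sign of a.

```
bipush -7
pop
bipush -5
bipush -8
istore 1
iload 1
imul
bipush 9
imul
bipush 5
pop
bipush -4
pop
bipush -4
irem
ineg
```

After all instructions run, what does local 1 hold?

-8

bipush -7 : -7
pop       : (empty)
bipush -5 : -5
bipush -8 : -5 -8
istore 1  : -5
iload 1   : -5 -8
imul      : 40
bipush 9  : 40 9
imul      : 360
bipush 5  : 360 5
pop       : 360
bipush -4 : 360 -4
pop       : 360
bipush -4 : 360 -4
irem      : 0
ineg      : 0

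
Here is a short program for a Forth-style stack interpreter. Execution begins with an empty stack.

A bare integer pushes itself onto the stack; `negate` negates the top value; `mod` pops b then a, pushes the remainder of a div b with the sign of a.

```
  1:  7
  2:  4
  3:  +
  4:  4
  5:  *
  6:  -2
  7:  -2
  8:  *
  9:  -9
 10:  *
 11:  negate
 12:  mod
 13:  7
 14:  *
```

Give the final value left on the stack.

7      -> 7
4      -> 7 4
+      -> 11
4      -> 11 4
*      -> 44
-2     -> 44 -2
-2     -> 44 -2 -2
*      -> 44 4
-9     -> 44 4 -9
*      -> 44 -36
negate -> 44 36
mod    -> 8
7      -> 8 7
*      -> 56

56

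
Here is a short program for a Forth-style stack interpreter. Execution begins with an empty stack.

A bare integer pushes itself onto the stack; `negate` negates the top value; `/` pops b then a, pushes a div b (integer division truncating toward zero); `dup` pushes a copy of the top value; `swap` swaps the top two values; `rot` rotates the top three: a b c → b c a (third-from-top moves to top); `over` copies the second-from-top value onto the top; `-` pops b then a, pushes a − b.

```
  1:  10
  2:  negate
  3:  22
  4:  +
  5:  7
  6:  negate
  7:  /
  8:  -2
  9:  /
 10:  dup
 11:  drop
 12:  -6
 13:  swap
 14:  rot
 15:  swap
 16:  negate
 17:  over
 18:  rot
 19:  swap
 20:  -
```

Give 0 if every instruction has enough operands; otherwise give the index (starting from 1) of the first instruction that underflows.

10     : 10
negate : -10
22     : -10 22
+      : 12
7      : 12 7
negate : 12 -7
/      : -1
-2     : -1 -2
/      : 0
dup    : 0 0
drop   : 0
-6     : 0 -6
swap   : -6 0
rot  — needs 3 operands, stack has 2 → underflow

14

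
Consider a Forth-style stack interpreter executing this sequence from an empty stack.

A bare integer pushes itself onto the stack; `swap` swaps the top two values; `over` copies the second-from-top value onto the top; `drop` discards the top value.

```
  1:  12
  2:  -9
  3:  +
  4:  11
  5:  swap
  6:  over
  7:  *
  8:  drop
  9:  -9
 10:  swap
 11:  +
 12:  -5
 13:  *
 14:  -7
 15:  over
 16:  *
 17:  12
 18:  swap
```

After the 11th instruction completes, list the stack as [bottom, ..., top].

12   -> 12
-9   -> 12 -9
+    -> 3
11   -> 3 11
swap -> 11 3
over -> 11 3 11
*    -> 11 33
drop -> 11
-9   -> 11 -9
swap -> -9 11
+    -> 2

[2]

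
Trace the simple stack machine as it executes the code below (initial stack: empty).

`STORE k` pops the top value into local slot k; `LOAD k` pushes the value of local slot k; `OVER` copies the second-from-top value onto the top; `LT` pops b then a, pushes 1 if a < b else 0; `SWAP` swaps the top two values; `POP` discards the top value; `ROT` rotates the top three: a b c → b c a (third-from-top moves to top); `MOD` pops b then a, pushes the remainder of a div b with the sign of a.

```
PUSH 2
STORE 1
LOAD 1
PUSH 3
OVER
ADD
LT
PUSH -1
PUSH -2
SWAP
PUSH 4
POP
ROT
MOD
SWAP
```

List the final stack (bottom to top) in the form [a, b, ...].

PUSH 2  → [2]
STORE 1 → []
LOAD 1  → [2]
PUSH 3  → [2, 3]
OVER    → [2, 3, 2]
ADD     → [2, 5]
LT      → [1]
PUSH -1 → [1, -1]
PUSH -2 → [1, -1, -2]
SWAP    → [1, -2, -1]
PUSH 4  → [1, -2, -1, 4]
POP     → [1, -2, -1]
ROT     → [-2, -1, 1]
MOD     → [-2, 0]
SWAP    → [0, -2]

[0, -2]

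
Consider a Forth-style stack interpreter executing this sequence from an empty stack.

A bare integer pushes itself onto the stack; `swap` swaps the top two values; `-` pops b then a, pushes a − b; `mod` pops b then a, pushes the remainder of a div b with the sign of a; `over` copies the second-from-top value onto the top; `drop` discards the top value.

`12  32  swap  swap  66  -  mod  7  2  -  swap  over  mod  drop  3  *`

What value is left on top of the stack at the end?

12   : [12]
32   : [12, 32]
swap : [32, 12]
swap : [12, 32]
66   : [12, 32, 66]
-    : [12, -34]
mod  : [12]
7    : [12, 7]
2    : [12, 7, 2]
-    : [12, 5]
swap : [5, 12]
over : [5, 12, 5]
mod  : [5, 2]
drop : [5]
3    : [5, 3]
*    : [15]

15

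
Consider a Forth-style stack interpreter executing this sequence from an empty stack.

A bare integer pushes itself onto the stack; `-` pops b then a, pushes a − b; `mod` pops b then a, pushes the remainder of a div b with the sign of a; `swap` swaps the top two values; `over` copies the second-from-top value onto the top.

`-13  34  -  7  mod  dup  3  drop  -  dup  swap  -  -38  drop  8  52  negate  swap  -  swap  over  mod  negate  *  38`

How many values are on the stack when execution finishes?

2

-13    : -13
34     : -13 34
-      : -47
7      : -47 7
mod    : -5
dup    : -5 -5
3      : -5 -5 3
drop   : -5 -5
-      : 0
dup    : 0 0
swap   : 0 0
-      : 0
-38    : 0 -38
drop   : 0
8      : 0 8
52     : 0 8 52
negate : 0 8 -52
swap   : 0 -52 8
-      : 0 -60
swap   : -60 0
over   : -60 0 -60
mod    : -60 0
negate : -60 0
*      : 0
38     : 0 38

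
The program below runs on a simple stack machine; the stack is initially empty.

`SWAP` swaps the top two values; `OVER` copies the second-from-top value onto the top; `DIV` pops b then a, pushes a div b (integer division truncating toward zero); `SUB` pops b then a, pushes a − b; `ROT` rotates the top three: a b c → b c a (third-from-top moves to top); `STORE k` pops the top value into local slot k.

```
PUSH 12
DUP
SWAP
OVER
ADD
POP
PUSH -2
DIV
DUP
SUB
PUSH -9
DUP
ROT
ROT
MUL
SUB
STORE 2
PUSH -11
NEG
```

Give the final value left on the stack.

11

PUSH 12  -> [12]
DUP      -> [12, 12]
SWAP     -> [12, 12]
OVER     -> [12, 12, 12]
ADD      -> [12, 24]
POP      -> [12]
PUSH -2  -> [12, -2]
DIV      -> [-6]
DUP      -> [-6, -6]
SUB      -> [0]
PUSH -9  -> [0, -9]
DUP      -> [0, -9, -9]
ROT      -> [-9, -9, 0]
ROT      -> [-9, 0, -9]
MUL      -> [-9, 0]
SUB      -> [-9]
STORE 2  -> []
PUSH -11 -> [-11]
NEG      -> [11]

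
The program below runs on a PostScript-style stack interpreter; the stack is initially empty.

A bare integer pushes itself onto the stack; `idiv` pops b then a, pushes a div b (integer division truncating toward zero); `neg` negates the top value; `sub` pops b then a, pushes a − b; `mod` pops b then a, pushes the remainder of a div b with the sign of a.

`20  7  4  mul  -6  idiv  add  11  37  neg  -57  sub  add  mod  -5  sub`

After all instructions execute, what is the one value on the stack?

21

20   : 20
7    : 20 7
4    : 20 7 4
mul  : 20 28
-6   : 20 28 -6
idiv : 20 -4
add  : 16
11   : 16 11
37   : 16 11 37
neg  : 16 11 -37
-57  : 16 11 -37 -57
sub  : 16 11 20
add  : 16 31
mod  : 16
-5   : 16 -5
sub  : 21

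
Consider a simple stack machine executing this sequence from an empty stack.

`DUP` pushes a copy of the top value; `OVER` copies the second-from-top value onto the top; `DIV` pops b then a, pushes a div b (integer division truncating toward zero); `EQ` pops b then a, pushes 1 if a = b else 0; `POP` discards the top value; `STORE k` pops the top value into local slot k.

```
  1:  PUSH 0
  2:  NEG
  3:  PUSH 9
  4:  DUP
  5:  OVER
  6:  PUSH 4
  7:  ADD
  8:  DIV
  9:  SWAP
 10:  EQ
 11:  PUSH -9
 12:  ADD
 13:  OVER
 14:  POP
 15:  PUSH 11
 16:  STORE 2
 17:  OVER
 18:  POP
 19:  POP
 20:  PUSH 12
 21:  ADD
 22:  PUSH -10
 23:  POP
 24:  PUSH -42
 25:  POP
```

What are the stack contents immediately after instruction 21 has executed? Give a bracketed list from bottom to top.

[12]

PUSH 0  : [0]
NEG     : [0]
PUSH 9  : [0, 9]
DUP     : [0, 9, 9]
OVER    : [0, 9, 9, 9]
PUSH 4  : [0, 9, 9, 9, 4]
ADD     : [0, 9, 9, 13]
DIV     : [0, 9, 0]
SWAP    : [0, 0, 9]
EQ      : [0, 0]
PUSH -9 : [0, 0, -9]
ADD     : [0, -9]
OVER    : [0, -9, 0]
POP     : [0, -9]
PUSH 11 : [0, -9, 11]
STORE 2 : [0, -9]
OVER    : [0, -9, 0]
POP     : [0, -9]
POP     : [0]
PUSH 12 : [0, 12]
ADD     : [12]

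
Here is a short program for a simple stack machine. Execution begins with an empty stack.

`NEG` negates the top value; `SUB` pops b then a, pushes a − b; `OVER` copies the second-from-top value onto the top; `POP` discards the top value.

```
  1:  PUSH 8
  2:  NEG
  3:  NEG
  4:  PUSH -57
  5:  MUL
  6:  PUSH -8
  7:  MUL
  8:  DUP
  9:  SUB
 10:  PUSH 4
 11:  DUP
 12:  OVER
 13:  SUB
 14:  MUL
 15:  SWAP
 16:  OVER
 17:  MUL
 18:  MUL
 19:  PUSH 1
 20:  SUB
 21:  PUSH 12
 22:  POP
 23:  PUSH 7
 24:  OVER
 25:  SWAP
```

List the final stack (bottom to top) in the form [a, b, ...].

[-1, -1, 7]

PUSH 8   : [8]
NEG      : [-8]
NEG      : [8]
PUSH -57 : [8, -57]
MUL      : [-456]
PUSH -8  : [-456, -8]
MUL      : [3648]
DUP      : [3648, 3648]
SUB      : [0]
PUSH 4   : [0, 4]
DUP      : [0, 4, 4]
OVER     : [0, 4, 4, 4]
SUB      : [0, 4, 0]
MUL      : [0, 0]
SWAP     : [0, 0]
OVER     : [0, 0, 0]
MUL      : [0, 0]
MUL      : [0]
PUSH 1   : [0, 1]
SUB      : [-1]
PUSH 12  : [-1, 12]
POP      : [-1]
PUSH 7   : [-1, 7]
OVER     : [-1, 7, -1]
SWAP     : [-1, -1, 7]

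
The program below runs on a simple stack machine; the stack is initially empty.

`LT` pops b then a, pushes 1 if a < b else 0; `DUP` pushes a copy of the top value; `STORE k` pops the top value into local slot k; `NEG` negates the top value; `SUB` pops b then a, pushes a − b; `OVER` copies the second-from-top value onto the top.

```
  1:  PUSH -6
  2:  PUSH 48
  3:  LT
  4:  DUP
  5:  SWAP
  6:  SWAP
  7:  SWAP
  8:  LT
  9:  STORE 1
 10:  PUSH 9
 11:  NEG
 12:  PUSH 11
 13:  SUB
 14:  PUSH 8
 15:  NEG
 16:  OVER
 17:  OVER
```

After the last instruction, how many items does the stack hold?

4

PUSH -6  -6
PUSH 48  -6 48
LT       1
DUP      1 1
SWAP     1 1
SWAP     1 1
SWAP     1 1
LT       0
STORE 1  (empty)
PUSH 9   9
NEG      -9
PUSH 11  -9 11
SUB      -20
PUSH 8   -20 8
NEG      -20 -8
OVER     -20 -8 -20
OVER     -20 -8 -20 -8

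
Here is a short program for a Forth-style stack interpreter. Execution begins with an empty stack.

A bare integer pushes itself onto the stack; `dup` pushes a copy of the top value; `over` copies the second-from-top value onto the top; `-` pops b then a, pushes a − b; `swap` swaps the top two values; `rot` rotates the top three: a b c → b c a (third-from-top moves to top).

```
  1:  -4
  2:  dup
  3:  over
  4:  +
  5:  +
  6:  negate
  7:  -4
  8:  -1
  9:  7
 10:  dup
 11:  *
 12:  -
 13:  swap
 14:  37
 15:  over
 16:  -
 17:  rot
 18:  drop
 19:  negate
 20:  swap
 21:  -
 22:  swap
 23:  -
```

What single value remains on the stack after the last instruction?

-49

-4      [-4]
dup     [-4, -4]
over    [-4, -4, -4]
+       [-4, -8]
+       [-12]
negate  [12]
-4      [12, -4]
-1      [12, -4, -1]
7       [12, -4, -1, 7]
dup     [12, -4, -1, 7, 7]
*       [12, -4, -1, 49]
-       [12, -4, -50]
swap    [12, -50, -4]
37      [12, -50, -4, 37]
over    [12, -50, -4, 37, -4]
-       [12, -50, -4, 41]
rot     [12, -4, 41, -50]
drop    [12, -4, 41]
negate  [12, -4, -41]
swap    [12, -41, -4]
-       [12, -37]
swap    [-37, 12]
-       [-49]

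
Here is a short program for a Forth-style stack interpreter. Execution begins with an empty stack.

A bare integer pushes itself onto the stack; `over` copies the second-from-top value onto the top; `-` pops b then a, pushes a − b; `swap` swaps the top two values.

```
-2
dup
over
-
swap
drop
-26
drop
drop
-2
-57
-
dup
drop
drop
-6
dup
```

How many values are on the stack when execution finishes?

2

-2   : -2
dup  : -2 -2
over : -2 -2 -2
-    : -2 0
swap : 0 -2
drop : 0
-26  : 0 -26
drop : 0
drop : (empty)
-2   : -2
-57  : -2 -57
-    : 55
dup  : 55 55
drop : 55
drop : (empty)
-6   : -6
dup  : -6 -6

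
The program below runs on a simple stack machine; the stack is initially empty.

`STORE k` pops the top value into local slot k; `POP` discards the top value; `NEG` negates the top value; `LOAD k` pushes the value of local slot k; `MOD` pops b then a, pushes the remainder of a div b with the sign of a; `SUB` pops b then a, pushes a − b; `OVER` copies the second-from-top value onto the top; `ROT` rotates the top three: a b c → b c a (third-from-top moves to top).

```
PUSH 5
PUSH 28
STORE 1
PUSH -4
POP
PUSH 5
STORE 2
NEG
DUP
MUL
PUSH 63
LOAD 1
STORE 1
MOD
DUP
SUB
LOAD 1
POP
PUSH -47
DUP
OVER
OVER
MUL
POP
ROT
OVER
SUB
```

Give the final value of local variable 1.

28

PUSH 5   : 5
PUSH 28  : 5 28
STORE 1  : 5
PUSH -4  : 5 -4
POP      : 5
PUSH 5   : 5 5
STORE 2  : 5
NEG      : -5
DUP      : -5 -5
MUL      : 25
PUSH 63  : 25 63
LOAD 1   : 25 63 28
STORE 1  : 25 63
MOD      : 25
DUP      : 25 25
SUB      : 0
LOAD 1   : 0 28
POP      : 0
PUSH -47 : 0 -47
DUP      : 0 -47 -47
OVER     : 0 -47 -47 -47
OVER     : 0 -47 -47 -47 -47
MUL      : 0 -47 -47 2209
POP      : 0 -47 -47
ROT      : -47 -47 0
OVER     : -47 -47 0 -47
SUB      : -47 -47 47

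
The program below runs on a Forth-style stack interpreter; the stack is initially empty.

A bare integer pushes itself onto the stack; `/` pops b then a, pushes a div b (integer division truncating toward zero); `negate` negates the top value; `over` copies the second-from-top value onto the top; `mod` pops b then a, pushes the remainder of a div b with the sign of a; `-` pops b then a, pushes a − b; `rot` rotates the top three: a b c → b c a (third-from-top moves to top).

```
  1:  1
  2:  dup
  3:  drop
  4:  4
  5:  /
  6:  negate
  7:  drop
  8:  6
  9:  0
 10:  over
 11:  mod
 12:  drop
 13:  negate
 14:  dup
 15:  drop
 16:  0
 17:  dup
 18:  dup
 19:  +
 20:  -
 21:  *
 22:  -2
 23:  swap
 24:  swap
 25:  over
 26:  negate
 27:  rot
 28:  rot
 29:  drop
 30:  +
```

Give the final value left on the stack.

1      → [1]
dup    → [1, 1]
drop   → [1]
4      → [1, 4]
/      → [0]
negate → [0]
drop   → []
6      → [6]
0      → [6, 0]
over   → [6, 0, 6]
mod    → [6, 0]
drop   → [6]
negate → [-6]
dup    → [-6, -6]
drop   → [-6]
0      → [-6, 0]
dup    → [-6, 0, 0]
dup    → [-6, 0, 0, 0]
+      → [-6, 0, 0]
-      → [-6, 0]
*      → [0]
-2     → [0, -2]
swap   → [-2, 0]
swap   → [0, -2]
over   → [0, -2, 0]
negate → [0, -2, 0]
rot    → [-2, 0, 0]
rot    → [0, 0, -2]
drop   → [0, 0]
+      → [0]

0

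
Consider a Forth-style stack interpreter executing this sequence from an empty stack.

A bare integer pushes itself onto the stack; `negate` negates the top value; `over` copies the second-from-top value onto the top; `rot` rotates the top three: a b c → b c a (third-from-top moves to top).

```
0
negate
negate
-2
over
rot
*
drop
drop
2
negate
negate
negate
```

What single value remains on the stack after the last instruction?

0      : [0]
negate : [0]
negate : [0]
-2     : [0, -2]
over   : [0, -2, 0]
rot    : [-2, 0, 0]
*      : [-2, 0]
drop   : [-2]
drop   : []
2      : [2]
negate : [-2]
negate : [2]
negate : [-2]

-2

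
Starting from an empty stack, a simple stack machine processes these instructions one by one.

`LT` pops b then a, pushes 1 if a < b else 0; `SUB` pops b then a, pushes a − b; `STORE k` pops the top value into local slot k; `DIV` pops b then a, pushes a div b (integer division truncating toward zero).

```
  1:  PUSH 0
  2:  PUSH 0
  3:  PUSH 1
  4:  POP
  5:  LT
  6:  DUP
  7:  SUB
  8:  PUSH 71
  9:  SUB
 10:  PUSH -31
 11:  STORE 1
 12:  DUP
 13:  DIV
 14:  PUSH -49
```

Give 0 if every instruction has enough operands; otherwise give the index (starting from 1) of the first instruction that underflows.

0

PUSH 0   → [0]
PUSH 0   → [0, 0]
PUSH 1   → [0, 0, 1]
POP      → [0, 0]
LT       → [0]
DUP      → [0, 0]
SUB      → [0]
PUSH 71  → [0, 71]
SUB      → [-71]
PUSH -31 → [-71, -31]
STORE 1  → [-71]
DUP      → [-71, -71]
DIV      → [1]
PUSH -49 → [1, -49]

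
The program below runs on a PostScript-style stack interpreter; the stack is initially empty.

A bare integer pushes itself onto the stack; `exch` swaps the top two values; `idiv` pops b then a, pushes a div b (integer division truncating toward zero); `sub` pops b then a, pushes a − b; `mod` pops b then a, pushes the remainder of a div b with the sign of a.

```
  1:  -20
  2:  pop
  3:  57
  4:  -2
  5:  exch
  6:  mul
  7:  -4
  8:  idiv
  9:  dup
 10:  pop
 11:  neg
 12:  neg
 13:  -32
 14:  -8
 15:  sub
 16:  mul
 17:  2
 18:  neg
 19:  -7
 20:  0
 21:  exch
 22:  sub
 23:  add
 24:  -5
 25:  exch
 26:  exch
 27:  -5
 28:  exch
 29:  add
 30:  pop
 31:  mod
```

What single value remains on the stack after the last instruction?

-20  : [-20]
pop  : []
57   : [57]
-2   : [57, -2]
exch : [-2, 57]
mul  : [-114]
-4   : [-114, -4]
idiv : [28]
dup  : [28, 28]
pop  : [28]
neg  : [-28]
neg  : [28]
-32  : [28, -32]
-8   : [28, -32, -8]
sub  : [28, -24]
mul  : [-672]
2    : [-672, 2]
neg  : [-672, -2]
-7   : [-672, -2, -7]
0    : [-672, -2, -7, 0]
exch : [-672, -2, 0, -7]
sub  : [-672, -2, 7]
add  : [-672, 5]
-5   : [-672, 5, -5]
exch : [-672, -5, 5]
exch : [-672, 5, -5]
-5   : [-672, 5, -5, -5]
exch : [-672, 5, -5, -5]
add  : [-672, 5, -10]
pop  : [-672, 5]
mod  : [-2]

-2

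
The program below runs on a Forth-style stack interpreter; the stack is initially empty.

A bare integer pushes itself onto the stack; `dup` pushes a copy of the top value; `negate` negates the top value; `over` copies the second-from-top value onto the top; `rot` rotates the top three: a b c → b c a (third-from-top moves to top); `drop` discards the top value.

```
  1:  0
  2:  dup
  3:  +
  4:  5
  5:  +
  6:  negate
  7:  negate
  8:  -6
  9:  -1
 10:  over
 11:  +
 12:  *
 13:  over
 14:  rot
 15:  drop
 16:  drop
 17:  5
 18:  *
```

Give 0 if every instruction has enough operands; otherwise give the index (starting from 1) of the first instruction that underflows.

0       0
dup     0 0
+       0
5       0 5
+       5
negate  -5
negate  5
-6      5 -6
-1      5 -6 -1
over    5 -6 -1 -6
+       5 -6 -7
*       5 42
over    5 42 5
rot     42 5 5
drop    42 5
drop    42
5       42 5
*       210

0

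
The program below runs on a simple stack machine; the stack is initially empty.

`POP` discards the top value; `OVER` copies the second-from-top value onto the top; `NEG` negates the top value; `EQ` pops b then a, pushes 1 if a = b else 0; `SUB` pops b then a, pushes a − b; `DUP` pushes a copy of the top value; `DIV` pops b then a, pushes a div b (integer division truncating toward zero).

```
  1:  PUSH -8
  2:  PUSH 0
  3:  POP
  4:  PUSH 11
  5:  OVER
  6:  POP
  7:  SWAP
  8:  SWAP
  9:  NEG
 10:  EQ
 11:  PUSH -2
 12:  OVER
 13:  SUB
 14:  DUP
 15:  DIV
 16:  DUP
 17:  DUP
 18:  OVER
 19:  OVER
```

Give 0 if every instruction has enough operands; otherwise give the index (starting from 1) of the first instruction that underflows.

PUSH -8 → -8
PUSH 0  → -8 0
POP     → -8
PUSH 11 → -8 11
OVER    → -8 11 -8
POP     → -8 11
SWAP    → 11 -8
SWAP    → -8 11
NEG     → -8 -11
EQ      → 0
PUSH -2 → 0 -2
OVER    → 0 -2 0
SUB     → 0 -2
DUP     → 0 -2 -2
DIV     → 0 1
DUP     → 0 1 1
DUP     → 0 1 1 1
OVER    → 0 1 1 1 1
OVER    → 0 1 1 1 1 1

0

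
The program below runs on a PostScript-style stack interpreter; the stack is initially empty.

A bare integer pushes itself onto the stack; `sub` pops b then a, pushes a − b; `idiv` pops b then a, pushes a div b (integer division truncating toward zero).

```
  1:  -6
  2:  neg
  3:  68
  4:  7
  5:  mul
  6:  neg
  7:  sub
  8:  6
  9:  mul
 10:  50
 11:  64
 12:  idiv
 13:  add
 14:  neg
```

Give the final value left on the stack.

-2892

-6   → -6
neg  → 6
68   → 6 68
7    → 6 68 7
mul  → 6 476
neg  → 6 -476
sub  → 482
6    → 482 6
mul  → 2892
50   → 2892 50
64   → 2892 50 64
idiv → 2892 0
add  → 2892
neg  → -2892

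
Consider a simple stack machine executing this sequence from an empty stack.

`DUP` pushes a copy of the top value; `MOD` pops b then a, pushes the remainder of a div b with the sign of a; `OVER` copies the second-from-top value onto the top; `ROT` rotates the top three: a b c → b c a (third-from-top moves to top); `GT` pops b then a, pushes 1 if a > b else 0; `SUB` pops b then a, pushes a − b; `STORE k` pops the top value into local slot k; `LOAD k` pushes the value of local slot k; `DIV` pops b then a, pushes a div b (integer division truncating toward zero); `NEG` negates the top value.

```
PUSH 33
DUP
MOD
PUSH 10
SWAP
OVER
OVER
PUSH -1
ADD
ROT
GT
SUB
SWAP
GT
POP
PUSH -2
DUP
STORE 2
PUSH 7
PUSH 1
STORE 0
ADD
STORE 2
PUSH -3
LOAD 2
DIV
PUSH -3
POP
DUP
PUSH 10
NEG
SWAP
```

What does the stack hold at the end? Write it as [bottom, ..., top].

[0, -10, 0]

PUSH 33 → [33]
DUP     → [33, 33]
MOD     → [0]
PUSH 10 → [0, 10]
SWAP    → [10, 0]
OVER    → [10, 0, 10]
OVER    → [10, 0, 10, 0]
PUSH -1 → [10, 0, 10, 0, -1]
ADD     → [10, 0, 10, -1]
ROT     → [10, 10, -1, 0]
GT      → [10, 10, 0]
SUB     → [10, 10]
SWAP    → [10, 10]
GT      → [0]
POP     → []
PUSH -2 → [-2]
DUP     → [-2, -2]
STORE 2 → [-2]
PUSH 7  → [-2, 7]
PUSH 1  → [-2, 7, 1]
STORE 0 → [-2, 7]
ADD     → [5]
STORE 2 → []
PUSH -3 → [-3]
LOAD 2  → [-3, 5]
DIV     → [0]
PUSH -3 → [0, -3]
POP     → [0]
DUP     → [0, 0]
PUSH 10 → [0, 0, 10]
NEG     → [0, 0, -10]
SWAP    → [0, -10, 0]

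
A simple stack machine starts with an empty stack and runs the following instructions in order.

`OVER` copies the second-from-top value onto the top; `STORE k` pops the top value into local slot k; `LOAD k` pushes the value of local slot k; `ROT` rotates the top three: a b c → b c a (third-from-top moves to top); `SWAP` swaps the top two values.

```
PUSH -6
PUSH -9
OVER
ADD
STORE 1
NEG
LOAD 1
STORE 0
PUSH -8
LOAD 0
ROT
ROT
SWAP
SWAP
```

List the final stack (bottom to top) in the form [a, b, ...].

[-15, 6, -8]

PUSH -6 -> -6
PUSH -9 -> -6 -9
OVER    -> -6 -9 -6
ADD     -> -6 -15
STORE 1 -> -6
NEG     -> 6
LOAD 1  -> 6 -15
STORE 0 -> 6
PUSH -8 -> 6 -8
LOAD 0  -> 6 -8 -15
ROT     -> -8 -15 6
ROT     -> -15 6 -8
SWAP    -> -15 -8 6
SWAP    -> -15 6 -8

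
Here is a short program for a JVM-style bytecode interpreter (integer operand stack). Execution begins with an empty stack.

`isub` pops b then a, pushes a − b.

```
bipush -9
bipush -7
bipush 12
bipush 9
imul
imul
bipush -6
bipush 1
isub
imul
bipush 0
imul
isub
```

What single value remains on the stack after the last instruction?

-9

bipush -9  -9
bipush -7  -9 -7
bipush 12  -9 -7 12
bipush 9   -9 -7 12 9
imul       -9 -7 108
imul       -9 -756
bipush -6  -9 -756 -6
bipush 1   -9 -756 -6 1
isub       -9 -756 -7
imul       -9 5292
bipush 0   -9 5292 0
imul       -9 0
isub       -9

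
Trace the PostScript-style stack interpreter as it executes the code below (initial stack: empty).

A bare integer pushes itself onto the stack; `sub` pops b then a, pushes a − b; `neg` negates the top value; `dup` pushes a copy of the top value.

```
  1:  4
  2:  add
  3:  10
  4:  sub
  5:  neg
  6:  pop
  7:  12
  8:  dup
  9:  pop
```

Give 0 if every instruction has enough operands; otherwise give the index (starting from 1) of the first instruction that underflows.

4 : 4
add  — needs 2 operands, stack has 1 → underflow

2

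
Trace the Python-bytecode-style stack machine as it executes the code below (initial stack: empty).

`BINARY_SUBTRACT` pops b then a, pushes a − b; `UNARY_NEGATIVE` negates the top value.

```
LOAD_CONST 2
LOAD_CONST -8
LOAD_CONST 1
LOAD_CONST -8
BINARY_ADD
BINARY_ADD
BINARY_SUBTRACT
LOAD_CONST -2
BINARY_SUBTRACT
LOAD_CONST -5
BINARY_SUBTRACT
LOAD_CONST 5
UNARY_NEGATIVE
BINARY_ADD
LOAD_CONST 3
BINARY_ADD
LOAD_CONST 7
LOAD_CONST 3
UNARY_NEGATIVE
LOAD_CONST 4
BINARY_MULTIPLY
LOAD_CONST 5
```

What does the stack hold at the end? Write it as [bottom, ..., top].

[22, 7, -12, 5]

LOAD_CONST 2    -> 2
LOAD_CONST -8   -> 2 -8
LOAD_CONST 1    -> 2 -8 1
LOAD_CONST -8   -> 2 -8 1 -8
BINARY_ADD      -> 2 -8 -7
BINARY_ADD      -> 2 -15
BINARY_SUBTRACT -> 17
LOAD_CONST -2   -> 17 -2
BINARY_SUBTRACT -> 19
LOAD_CONST -5   -> 19 -5
BINARY_SUBTRACT -> 24
LOAD_CONST 5    -> 24 5
UNARY_NEGATIVE  -> 24 -5
BINARY_ADD      -> 19
LOAD_CONST 3    -> 19 3
BINARY_ADD      -> 22
LOAD_CONST 7    -> 22 7
LOAD_CONST 3    -> 22 7 3
UNARY_NEGATIVE  -> 22 7 -3
LOAD_CONST 4    -> 22 7 -3 4
BINARY_MULTIPLY -> 22 7 -12
LOAD_CONST 5    -> 22 7 -12 5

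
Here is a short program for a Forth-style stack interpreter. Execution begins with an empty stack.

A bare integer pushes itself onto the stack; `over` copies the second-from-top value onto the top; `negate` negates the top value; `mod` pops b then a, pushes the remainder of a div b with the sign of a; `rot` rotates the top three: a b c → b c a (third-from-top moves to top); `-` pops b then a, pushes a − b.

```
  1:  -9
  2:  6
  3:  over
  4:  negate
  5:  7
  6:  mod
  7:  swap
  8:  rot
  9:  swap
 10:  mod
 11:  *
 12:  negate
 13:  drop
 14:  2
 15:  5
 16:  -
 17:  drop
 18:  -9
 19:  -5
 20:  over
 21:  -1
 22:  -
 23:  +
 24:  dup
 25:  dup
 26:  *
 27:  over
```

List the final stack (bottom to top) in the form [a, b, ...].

[-9, -13, 169, -13]

-9     -> [-9]
6      -> [-9, 6]
over   -> [-9, 6, -9]
negate -> [-9, 6, 9]
7      -> [-9, 6, 9, 7]
mod    -> [-9, 6, 2]
swap   -> [-9, 2, 6]
rot    -> [2, 6, -9]
swap   -> [2, -9, 6]
mod    -> [2, -3]
*      -> [-6]
negate -> [6]
drop   -> []
2      -> [2]
5      -> [2, 5]
-      -> [-3]
drop   -> []
-9     -> [-9]
-5     -> [-9, -5]
over   -> [-9, -5, -9]
-1     -> [-9, -5, -9, -1]
-      -> [-9, -5, -8]
+      -> [-9, -13]
dup    -> [-9, -13, -13]
dup    -> [-9, -13, -13, -13]
*      -> [-9, -13, 169]
over   -> [-9, -13, 169, -13]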